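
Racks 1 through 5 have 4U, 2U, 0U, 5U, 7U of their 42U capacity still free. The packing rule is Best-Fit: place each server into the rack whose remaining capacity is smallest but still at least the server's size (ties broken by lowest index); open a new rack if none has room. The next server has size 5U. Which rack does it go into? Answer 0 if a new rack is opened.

4

Racks with room: rack 4 (5U), rack 5 (7U).
Tightest fit is rack 4 with 5U free.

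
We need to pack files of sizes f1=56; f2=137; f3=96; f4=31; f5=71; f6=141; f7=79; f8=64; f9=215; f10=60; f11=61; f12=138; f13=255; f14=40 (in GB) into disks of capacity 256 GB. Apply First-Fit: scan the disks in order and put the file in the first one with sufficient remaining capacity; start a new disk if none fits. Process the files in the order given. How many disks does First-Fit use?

disk 1: place f1 (56 GB), 200 GB left
disk 1: place f2 (137 GB), 63 GB left
disk 2: place f3 (96 GB), 160 GB left
disk 1: place f4 (31 GB), 32 GB left
disk 2: place f5 (71 GB), 89 GB left
disk 3: place f6 (141 GB), 115 GB left
disk 2: place f7 (79 GB), 10 GB left
disk 3: place f8 (64 GB), 51 GB left
disk 4: place f9 (215 GB), 41 GB left
disk 5: place f10 (60 GB), 196 GB left
disk 5: place f11 (61 GB), 135 GB left
disk 6: place f12 (138 GB), 118 GB left
disk 7: place f13 (255 GB), 1 GB left
disk 3: place f14 (40 GB), 11 GB left
Final disks: [56,137,31] [96,71,79] [141,64,40] [215] [60,61] [138] [255].

7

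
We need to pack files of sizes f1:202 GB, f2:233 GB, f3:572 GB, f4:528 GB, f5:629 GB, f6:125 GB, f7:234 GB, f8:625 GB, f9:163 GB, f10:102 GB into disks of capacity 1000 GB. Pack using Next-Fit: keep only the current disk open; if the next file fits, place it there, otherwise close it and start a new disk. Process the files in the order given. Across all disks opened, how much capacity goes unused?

disk 1: place f1 (202 GB), 798 GB left
disk 1: place f2 (233 GB), 565 GB left
disk 2: place f3 (572 GB), 428 GB left
disk 3: place f4 (528 GB), 472 GB left
disk 4: place f5 (629 GB), 371 GB left
disk 4: place f6 (125 GB), 246 GB left
disk 4: place f7 (234 GB), 12 GB left
disk 5: place f8 (625 GB), 375 GB left
disk 5: place f9 (163 GB), 212 GB left
disk 5: place f10 (102 GB), 110 GB left
5 disks × 1000 GB = 5000 GB; used 3413 GB; unused 1587 GB.

1587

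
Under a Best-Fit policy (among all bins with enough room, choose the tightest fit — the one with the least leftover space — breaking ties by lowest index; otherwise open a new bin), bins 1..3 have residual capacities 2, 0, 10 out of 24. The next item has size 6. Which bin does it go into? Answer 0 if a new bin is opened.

3

Bins with room: bin 3 (10).
Tightest fit is bin 3 with 10 free.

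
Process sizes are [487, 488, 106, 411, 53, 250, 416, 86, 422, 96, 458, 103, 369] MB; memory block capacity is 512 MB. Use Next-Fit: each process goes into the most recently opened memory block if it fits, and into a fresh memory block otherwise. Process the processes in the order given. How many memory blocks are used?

10 memory blocks

487 MB → memory block 1 (remaining 25 MB)
488 MB → memory block 2 (remaining 24 MB)
106 MB → memory block 3 (remaining 406 MB)
411 MB → memory block 4 (remaining 101 MB)
53 MB → memory block 4 (remaining 48 MB)
250 MB → memory block 5 (remaining 262 MB)
416 MB → memory block 6 (remaining 96 MB)
86 MB → memory block 6 (remaining 10 MB)
422 MB → memory block 7 (remaining 90 MB)
96 MB → memory block 8 (remaining 416 MB)
458 MB → memory block 9 (remaining 54 MB)
103 MB → memory block 10 (remaining 409 MB)
369 MB → memory block 10 (remaining 40 MB)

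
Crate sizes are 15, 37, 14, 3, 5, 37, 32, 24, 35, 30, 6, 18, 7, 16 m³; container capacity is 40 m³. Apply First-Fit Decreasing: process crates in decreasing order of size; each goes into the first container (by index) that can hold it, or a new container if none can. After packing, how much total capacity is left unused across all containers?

41

Sorted descending: 37, 37, 35, 32, 30, 24, 18, 16, 15, 14, 7, 6, 5, 3.
container 1: place 37 m³, 3 m³ left
container 2: place 37 m³, 3 m³ left
container 3: place 35 m³, 5 m³ left
container 4: place 32 m³, 8 m³ left
container 5: place 30 m³, 10 m³ left
container 6: place 24 m³, 16 m³ left
container 7: place 18 m³, 22 m³ left
container 6: place 16 m³, 0 m³ left
container 7: place 15 m³, 7 m³ left
container 8: place 14 m³, 26 m³ left
container 4: place 7 m³, 1 m³ left
container 5: place 6 m³, 4 m³ left
container 3: place 5 m³, 0 m³ left
container 1: place 3 m³, 0 m³ left
8 containers × 40 m³ = 320 m³; used 279 m³; unused 41 m³.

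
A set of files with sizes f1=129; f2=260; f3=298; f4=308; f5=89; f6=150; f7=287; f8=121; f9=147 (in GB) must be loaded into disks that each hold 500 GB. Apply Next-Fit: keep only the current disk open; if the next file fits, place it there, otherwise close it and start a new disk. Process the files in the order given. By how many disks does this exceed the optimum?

1

Next-Fit: [129,260] [298] [308,89] [150,287] [121,147] → 5 disks.
Total size 1789 GB; any packing needs at least ⌈1789/500⌉ = 4 disks.
An optimal packing achieves that bound: [308,150] [298,147] [287,129] [260,121,89] → 4 disks.
Excess: 5 − 4 = 1.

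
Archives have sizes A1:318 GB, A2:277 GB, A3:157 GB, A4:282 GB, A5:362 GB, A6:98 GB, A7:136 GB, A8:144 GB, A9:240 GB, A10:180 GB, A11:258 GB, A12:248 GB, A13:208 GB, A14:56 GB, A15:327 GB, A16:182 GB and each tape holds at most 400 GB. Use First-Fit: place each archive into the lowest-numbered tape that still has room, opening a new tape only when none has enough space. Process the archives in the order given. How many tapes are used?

11

A1 (318 GB) → tape 1 (remaining 82 GB)
A2 (277 GB) → tape 2 (remaining 123 GB)
A3 (157 GB) → tape 3 (remaining 243 GB)
A4 (282 GB) → tape 4 (remaining 118 GB)
A5 (362 GB) → tape 5 (remaining 38 GB)
A6 (98 GB) → tape 2 (remaining 25 GB)
A7 (136 GB) → tape 3 (remaining 107 GB)
A8 (144 GB) → tape 6 (remaining 256 GB)
A9 (240 GB) → tape 6 (remaining 16 GB)
A10 (180 GB) → tape 7 (remaining 220 GB)
A11 (258 GB) → tape 8 (remaining 142 GB)
A12 (248 GB) → tape 9 (remaining 152 GB)
A13 (208 GB) → tape 7 (remaining 12 GB)
A14 (56 GB) → tape 1 (remaining 26 GB)
A15 (327 GB) → tape 10 (remaining 73 GB)
A16 (182 GB) → tape 11 (remaining 218 GB)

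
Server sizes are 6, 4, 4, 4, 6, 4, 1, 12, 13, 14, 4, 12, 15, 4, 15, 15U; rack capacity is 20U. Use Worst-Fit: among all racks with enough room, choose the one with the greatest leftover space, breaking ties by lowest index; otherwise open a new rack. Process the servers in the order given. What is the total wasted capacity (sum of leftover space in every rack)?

rack 1: place 6U, 14U left
rack 1: place 4U, 10U left
rack 1: place 4U, 6U left
rack 1: place 4U, 2U left
rack 2: place 6U, 14U left
rack 2: place 4U, 10U left
rack 2: place 1U, 9U left
rack 3: place 12U, 8U left
rack 4: place 13U, 7U left
rack 5: place 14U, 6U left
rack 2: place 4U, 5U left
rack 6: place 12U, 8U left
rack 7: place 15U, 5U left
rack 3: place 4U, 4U left
rack 8: place 15U, 5U left
rack 9: place 15U, 5U left
9 racks × 20U = 180U; used 133U; unused 47U.

47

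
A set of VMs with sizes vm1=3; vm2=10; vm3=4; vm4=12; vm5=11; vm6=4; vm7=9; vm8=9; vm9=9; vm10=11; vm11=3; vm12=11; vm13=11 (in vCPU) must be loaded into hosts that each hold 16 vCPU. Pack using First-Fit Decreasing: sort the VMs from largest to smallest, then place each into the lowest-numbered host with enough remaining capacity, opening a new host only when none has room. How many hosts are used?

9

Sorted descending: 12, 11, 11, 11, 11, 10, 9, 9, 9, 4, 4, 3, 3.
Put 12 vCPU in host 1; 4 vCPU remain.
Put 11 vCPU in host 2; 5 vCPU remain.
Put 11 vCPU in host 3; 5 vCPU remain.
Put 11 vCPU in host 4; 5 vCPU remain.
Put 11 vCPU in host 5; 5 vCPU remain.
Put 10 vCPU in host 6; 6 vCPU remain.
Put 9 vCPU in host 7; 7 vCPU remain.
Put 9 vCPU in host 8; 7 vCPU remain.
Put 9 vCPU in host 9; 7 vCPU remain.
Put 4 vCPU in host 1; 0 vCPU remain.
Put 4 vCPU in host 2; 1 vCPU remain.
Put 3 vCPU in host 3; 2 vCPU remain.
Put 3 vCPU in host 4; 2 vCPU remain.
Final hosts: [12,4] [11,4] [11,3] [11,3] [11] [10] [9] [9] [9].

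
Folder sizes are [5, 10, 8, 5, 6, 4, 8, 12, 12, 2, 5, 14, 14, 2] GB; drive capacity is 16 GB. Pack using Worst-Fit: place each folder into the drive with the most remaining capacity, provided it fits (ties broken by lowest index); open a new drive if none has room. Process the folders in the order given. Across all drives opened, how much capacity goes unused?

21

drive 1: place 5 GB, 11 GB left
drive 1: place 10 GB, 1 GB left
drive 2: place 8 GB, 8 GB left
drive 2: place 5 GB, 3 GB left
drive 3: place 6 GB, 10 GB left
drive 3: place 4 GB, 6 GB left
drive 4: place 8 GB, 8 GB left
drive 5: place 12 GB, 4 GB left
drive 6: place 12 GB, 4 GB left
drive 4: place 2 GB, 6 GB left
drive 3: place 5 GB, 1 GB left
drive 7: place 14 GB, 2 GB left
drive 8: place 14 GB, 2 GB left
drive 4: place 2 GB, 4 GB left
8 drives × 16 GB = 128 GB; used 107 GB; unused 21 GB.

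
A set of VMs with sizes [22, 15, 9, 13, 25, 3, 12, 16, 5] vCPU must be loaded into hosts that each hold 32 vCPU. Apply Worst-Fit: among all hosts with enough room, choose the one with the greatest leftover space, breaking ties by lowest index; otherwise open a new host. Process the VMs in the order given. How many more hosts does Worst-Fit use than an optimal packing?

Worst-Fit: [22] [15,9] [13,3,12] [25] [16,5] → 5 hosts.
Total size 120 vCPU; any packing needs at least ⌈120/32⌉ = 4 hosts.
An optimal packing achieves that bound: [25,5] [22,9] [16,15] [13,12,3] → 4 hosts.
Excess: 5 − 4 = 1.

1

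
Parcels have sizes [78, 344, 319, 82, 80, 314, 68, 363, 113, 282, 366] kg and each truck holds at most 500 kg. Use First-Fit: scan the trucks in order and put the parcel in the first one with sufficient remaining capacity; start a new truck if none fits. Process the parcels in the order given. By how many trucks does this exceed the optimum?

0

First-Fit: [78,344,68] [319,82,80] [314,113] [363] [282] [366] → 6 trucks.
6 parcels exceed 250 kg (half the capacity), and no two of those can share a truck, so at least 6 trucks are needed.
So 6 is already optimal.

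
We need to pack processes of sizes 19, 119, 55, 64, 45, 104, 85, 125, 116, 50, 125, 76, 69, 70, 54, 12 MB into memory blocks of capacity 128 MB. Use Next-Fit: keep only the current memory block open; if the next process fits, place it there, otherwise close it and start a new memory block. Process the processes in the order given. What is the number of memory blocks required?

14

Put 19 MB in memory block 1; 109 MB remain.
Put 119 MB in memory block 2; 9 MB remain.
Put 55 MB in memory block 3; 73 MB remain.
Put 64 MB in memory block 3; 9 MB remain.
Put 45 MB in memory block 4; 83 MB remain.
Put 104 MB in memory block 5; 24 MB remain.
Put 85 MB in memory block 6; 43 MB remain.
Put 125 MB in memory block 7; 3 MB remain.
Put 116 MB in memory block 8; 12 MB remain.
Put 50 MB in memory block 9; 78 MB remain.
Put 125 MB in memory block 10; 3 MB remain.
Put 76 MB in memory block 11; 52 MB remain.
Put 69 MB in memory block 12; 59 MB remain.
Put 70 MB in memory block 13; 58 MB remain.
Put 54 MB in memory block 13; 4 MB remain.
Put 12 MB in memory block 14; 116 MB remain.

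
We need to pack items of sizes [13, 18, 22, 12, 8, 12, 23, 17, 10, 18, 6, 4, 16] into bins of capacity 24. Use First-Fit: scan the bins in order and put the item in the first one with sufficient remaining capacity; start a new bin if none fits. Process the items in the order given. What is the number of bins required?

9 bins

bin 1: place 13, 11 left
bin 2: place 18, 6 left
bin 3: place 22, 2 left
bin 4: place 12, 12 left
bin 1: place 8, 3 left
bin 4: place 12, 0 left
bin 5: place 23, 1 left
bin 6: place 17, 7 left
bin 7: place 10, 14 left
bin 8: place 18, 6 left
bin 2: place 6, 0 left
bin 6: place 4, 3 left
bin 9: place 16, 8 left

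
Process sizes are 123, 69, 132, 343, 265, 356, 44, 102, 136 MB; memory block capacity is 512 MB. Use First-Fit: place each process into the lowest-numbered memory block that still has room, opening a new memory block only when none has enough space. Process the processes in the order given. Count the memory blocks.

Put 123 MB in memory block 1; 389 MB remain.
Put 69 MB in memory block 1; 320 MB remain.
Put 132 MB in memory block 1; 188 MB remain.
Put 343 MB in memory block 2; 169 MB remain.
Put 265 MB in memory block 3; 247 MB remain.
Put 356 MB in memory block 4; 156 MB remain.
Put 44 MB in memory block 1; 144 MB remain.
Put 102 MB in memory block 1; 42 MB remain.
Put 136 MB in memory block 2; 33 MB remain.
Final memory blocks: [123,69,132,44,102] [343,136] [265] [356].

4 memory blocks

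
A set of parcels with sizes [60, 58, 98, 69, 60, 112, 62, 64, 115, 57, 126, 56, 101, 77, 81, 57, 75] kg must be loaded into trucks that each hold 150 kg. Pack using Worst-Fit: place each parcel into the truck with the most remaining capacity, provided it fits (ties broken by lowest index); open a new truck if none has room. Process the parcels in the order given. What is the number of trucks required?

Put 60 kg in truck 1; 90 kg remain.
Put 58 kg in truck 1; 32 kg remain.
Put 98 kg in truck 2; 52 kg remain.
Put 69 kg in truck 3; 81 kg remain.
Put 60 kg in truck 3; 21 kg remain.
Put 112 kg in truck 4; 38 kg remain.
Put 62 kg in truck 5; 88 kg remain.
Put 64 kg in truck 5; 24 kg remain.
Put 115 kg in truck 6; 35 kg remain.
Put 57 kg in truck 7; 93 kg remain.
Put 126 kg in truck 8; 24 kg remain.
Put 56 kg in truck 7; 37 kg remain.
Put 101 kg in truck 9; 49 kg remain.
Put 77 kg in truck 10; 73 kg remain.
Put 81 kg in truck 11; 69 kg remain.
Put 57 kg in truck 10; 16 kg remain.
Put 75 kg in truck 12; 75 kg remain.
Final trucks: [60,58] [98] [69,60] [112] [62,64] [115] [57,56] [126] [101] [77,57] [81] [75].

12 trucks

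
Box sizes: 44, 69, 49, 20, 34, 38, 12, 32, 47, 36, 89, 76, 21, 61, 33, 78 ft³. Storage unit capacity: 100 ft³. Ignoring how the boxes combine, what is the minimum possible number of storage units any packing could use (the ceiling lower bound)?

8 storage units

Total size = 44 + 69 + 49 + 20 + 34 + 38 + 12 + 32 + 47 + 36 + 89 + 76 + 21 + 61 + 33 + 78 = 739 ft³.
⌈739 / 100⌉ = 8.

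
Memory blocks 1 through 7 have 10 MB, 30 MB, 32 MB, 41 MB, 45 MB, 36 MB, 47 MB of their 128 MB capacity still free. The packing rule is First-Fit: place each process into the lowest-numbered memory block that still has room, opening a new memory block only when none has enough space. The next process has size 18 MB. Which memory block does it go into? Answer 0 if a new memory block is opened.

2

Memory blocks with room: memory block 2 (30 MB), memory block 3 (32 MB), memory block 4 (41 MB), memory block 5 (45 MB), memory block 6 (36 MB), memory block 7 (47 MB).
The first with room is memory block 2.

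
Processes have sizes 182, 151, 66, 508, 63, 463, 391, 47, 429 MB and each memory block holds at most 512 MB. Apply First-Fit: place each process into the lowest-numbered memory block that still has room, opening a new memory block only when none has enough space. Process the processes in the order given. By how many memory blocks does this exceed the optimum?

First-Fit: [182,151,66,63,47] [508] [463] [391] [429] → 5 memory blocks.
Total size 2300 MB; any packing needs at least ⌈2300/512⌉ = 5 memory blocks.
So 5 is already optimal.

0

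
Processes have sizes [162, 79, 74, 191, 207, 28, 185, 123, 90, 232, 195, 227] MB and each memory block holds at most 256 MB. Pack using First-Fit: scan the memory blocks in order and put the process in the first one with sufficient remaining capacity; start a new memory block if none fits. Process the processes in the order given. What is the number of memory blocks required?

162 MB → memory block 1 (remaining 94 MB)
79 MB → memory block 1 (remaining 15 MB)
74 MB → memory block 2 (remaining 182 MB)
191 MB → memory block 3 (remaining 65 MB)
207 MB → memory block 4 (remaining 49 MB)
28 MB → memory block 2 (remaining 154 MB)
185 MB → memory block 5 (remaining 71 MB)
123 MB → memory block 2 (remaining 31 MB)
90 MB → memory block 6 (remaining 166 MB)
232 MB → memory block 7 (remaining 24 MB)
195 MB → memory block 8 (remaining 61 MB)
227 MB → memory block 9 (remaining 29 MB)
Final memory blocks: [162,79] [74,28,123] [191] [207] [185] [90] [232] [195] [227].

9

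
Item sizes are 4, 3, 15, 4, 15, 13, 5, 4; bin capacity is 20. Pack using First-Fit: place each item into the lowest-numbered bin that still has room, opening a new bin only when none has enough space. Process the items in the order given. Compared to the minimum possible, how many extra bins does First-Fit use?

0

First-Fit: [4,3,4,5,4] [15] [15] [13] → 4 bins.
Total size 63; any packing needs at least ⌈63/20⌉ = 4 bins.
So 4 is already optimal.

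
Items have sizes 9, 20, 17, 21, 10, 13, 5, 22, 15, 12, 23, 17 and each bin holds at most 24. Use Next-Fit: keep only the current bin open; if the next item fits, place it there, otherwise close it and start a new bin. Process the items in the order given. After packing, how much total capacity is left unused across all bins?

80

9 → bin 1 (remaining 15)
20 → bin 2 (remaining 4)
17 → bin 3 (remaining 7)
21 → bin 4 (remaining 3)
10 → bin 5 (remaining 14)
13 → bin 5 (remaining 1)
5 → bin 6 (remaining 19)
22 → bin 7 (remaining 2)
15 → bin 8 (remaining 9)
12 → bin 9 (remaining 12)
23 → bin 10 (remaining 1)
17 → bin 11 (remaining 7)
11 bins × 24 = 264; used 184; unused 80.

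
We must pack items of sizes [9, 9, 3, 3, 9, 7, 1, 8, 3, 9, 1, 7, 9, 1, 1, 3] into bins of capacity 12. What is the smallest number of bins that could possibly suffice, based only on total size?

Total size = 9 + 9 + 3 + 3 + 9 + 7 + 1 + 8 + 3 + 9 + 1 + 7 + 9 + 1 + 1 + 3 = 83.
⌈83 / 12⌉ = 7.

7 bins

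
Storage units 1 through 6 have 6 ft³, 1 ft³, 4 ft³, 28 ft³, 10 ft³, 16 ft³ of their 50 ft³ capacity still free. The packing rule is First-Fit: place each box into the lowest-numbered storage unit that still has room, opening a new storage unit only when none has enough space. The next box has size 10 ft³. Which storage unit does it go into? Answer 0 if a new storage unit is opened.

4

Storage units with room: storage unit 4 (28 ft³), storage unit 5 (10 ft³), storage unit 6 (16 ft³).
The first with room is storage unit 4.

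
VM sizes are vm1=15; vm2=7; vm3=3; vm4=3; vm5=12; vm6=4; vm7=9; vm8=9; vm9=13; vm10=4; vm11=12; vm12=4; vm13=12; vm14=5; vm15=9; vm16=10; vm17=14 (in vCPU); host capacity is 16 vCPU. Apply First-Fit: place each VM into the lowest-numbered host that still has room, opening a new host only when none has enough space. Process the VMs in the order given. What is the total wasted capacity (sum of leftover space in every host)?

host 1: place vm1 (15 vCPU), 1 vCPU left
host 2: place vm2 (7 vCPU), 9 vCPU left
host 2: place vm3 (3 vCPU), 6 vCPU left
host 2: place vm4 (3 vCPU), 3 vCPU left
host 3: place vm5 (12 vCPU), 4 vCPU left
host 3: place vm6 (4 vCPU), 0 vCPU left
host 4: place vm7 (9 vCPU), 7 vCPU left
host 5: place vm8 (9 vCPU), 7 vCPU left
host 6: place vm9 (13 vCPU), 3 vCPU left
host 4: place vm10 (4 vCPU), 3 vCPU left
host 7: place vm11 (12 vCPU), 4 vCPU left
host 5: place vm12 (4 vCPU), 3 vCPU left
host 8: place vm13 (12 vCPU), 4 vCPU left
host 9: place vm14 (5 vCPU), 11 vCPU left
host 9: place vm15 (9 vCPU), 2 vCPU left
host 10: place vm16 (10 vCPU), 6 vCPU left
host 11: place vm17 (14 vCPU), 2 vCPU left
11 hosts × 16 vCPU = 176 vCPU; used 145 vCPU; unused 31 vCPU.

31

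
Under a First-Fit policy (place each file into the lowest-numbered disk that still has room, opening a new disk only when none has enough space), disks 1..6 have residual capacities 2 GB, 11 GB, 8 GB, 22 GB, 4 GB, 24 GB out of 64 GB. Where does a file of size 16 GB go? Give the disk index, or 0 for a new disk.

Disks with room: disk 4 (22 GB), disk 6 (24 GB).
The first with room is disk 4.

4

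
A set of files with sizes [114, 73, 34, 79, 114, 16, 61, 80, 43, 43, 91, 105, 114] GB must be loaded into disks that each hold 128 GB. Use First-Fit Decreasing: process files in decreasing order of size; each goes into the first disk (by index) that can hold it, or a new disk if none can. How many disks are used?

9

Sorted descending: 114, 114, 114, 105, 91, 80, 79, 73, 61, 43, 43, 34, 16.
114 GB → disk 1 (remaining 14 GB)
114 GB → disk 2 (remaining 14 GB)
114 GB → disk 3 (remaining 14 GB)
105 GB → disk 4 (remaining 23 GB)
91 GB → disk 5 (remaining 37 GB)
80 GB → disk 6 (remaining 48 GB)
79 GB → disk 7 (remaining 49 GB)
73 GB → disk 8 (remaining 55 GB)
61 GB → disk 9 (remaining 67 GB)
43 GB → disk 6 (remaining 5 GB)
43 GB → disk 7 (remaining 6 GB)
34 GB → disk 5 (remaining 3 GB)
16 GB → disk 4 (remaining 7 GB)
Final disks: [114] [114] [114] [105,16] [91,34] [80,43] [79,43] [73] [61].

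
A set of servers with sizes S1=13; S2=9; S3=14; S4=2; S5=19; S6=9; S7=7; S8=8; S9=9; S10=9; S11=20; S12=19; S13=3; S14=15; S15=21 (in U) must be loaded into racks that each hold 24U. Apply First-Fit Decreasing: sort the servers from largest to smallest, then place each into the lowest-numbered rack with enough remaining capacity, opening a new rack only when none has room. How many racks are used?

8

Sorted descending: 21, 20, 19, 19, 15, 14, 13, 9, 9, 9, 9, 8, 7, 3, 2.
Put 21U in rack 1; 3U remain.
Put 20U in rack 2; 4U remain.
Put 19U in rack 3; 5U remain.
Put 19U in rack 4; 5U remain.
Put 15U in rack 5; 9U remain.
Put 14U in rack 6; 10U remain.
Put 13U in rack 7; 11U remain.
Put 9U in rack 5; 0U remain.
Put 9U in rack 6; 1U remain.
Put 9U in rack 7; 2U remain.
Put 9U in rack 8; 15U remain.
Put 8U in rack 8; 7U remain.
Put 7U in rack 8; 0U remain.
Put 3U in rack 1; 0U remain.
Put 2U in rack 2; 2U remain.
Final racks: [21,3] [20,2] [19] [19] [15,9] [14,9] [13,9] [9,8,7].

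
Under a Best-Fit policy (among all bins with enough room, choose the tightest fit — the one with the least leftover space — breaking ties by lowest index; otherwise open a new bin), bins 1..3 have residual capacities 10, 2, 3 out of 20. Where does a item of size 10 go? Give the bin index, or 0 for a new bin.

1

Bins with room: bin 1 (10).
Tightest fit is bin 1 with 10 free.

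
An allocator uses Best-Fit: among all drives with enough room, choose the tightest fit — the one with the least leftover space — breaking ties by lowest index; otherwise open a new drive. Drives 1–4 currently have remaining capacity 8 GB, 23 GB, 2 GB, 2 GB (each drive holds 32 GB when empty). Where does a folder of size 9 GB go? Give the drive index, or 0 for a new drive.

2

Drives with room: drive 2 (23 GB).
Tightest fit is drive 2 with 23 GB free.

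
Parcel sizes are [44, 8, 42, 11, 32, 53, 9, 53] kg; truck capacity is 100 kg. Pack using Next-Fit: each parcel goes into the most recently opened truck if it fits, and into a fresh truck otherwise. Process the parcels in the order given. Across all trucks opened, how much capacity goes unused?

Put 44 kg in truck 1; 56 kg remain.
Put 8 kg in truck 1; 48 kg remain.
Put 42 kg in truck 1; 6 kg remain.
Put 11 kg in truck 2; 89 kg remain.
Put 32 kg in truck 2; 57 kg remain.
Put 53 kg in truck 2; 4 kg remain.
Put 9 kg in truck 3; 91 kg remain.
Put 53 kg in truck 3; 38 kg remain.
3 trucks × 100 kg = 300 kg; used 252 kg; unused 48 kg.

48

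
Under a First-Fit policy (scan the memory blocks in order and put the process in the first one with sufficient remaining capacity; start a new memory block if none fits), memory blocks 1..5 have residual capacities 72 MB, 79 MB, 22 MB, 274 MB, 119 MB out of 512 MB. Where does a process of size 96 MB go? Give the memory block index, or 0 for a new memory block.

Memory blocks with room: memory block 4 (274 MB), memory block 5 (119 MB).
The first with room is memory block 4.

4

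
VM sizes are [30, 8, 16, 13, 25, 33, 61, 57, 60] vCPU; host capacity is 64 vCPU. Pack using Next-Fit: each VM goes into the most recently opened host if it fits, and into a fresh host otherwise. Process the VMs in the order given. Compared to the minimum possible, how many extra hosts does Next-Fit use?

Next-Fit: [30,8,16] [13,25] [33] [61] [57] [60] → 6 hosts.
Total size 303 vCPU; any packing needs at least ⌈303/64⌉ = 5 hosts.
An optimal packing achieves that bound: [61] [60] [57] [33,30] [25,16,13,8] → 5 hosts.
Excess: 6 − 5 = 1.

1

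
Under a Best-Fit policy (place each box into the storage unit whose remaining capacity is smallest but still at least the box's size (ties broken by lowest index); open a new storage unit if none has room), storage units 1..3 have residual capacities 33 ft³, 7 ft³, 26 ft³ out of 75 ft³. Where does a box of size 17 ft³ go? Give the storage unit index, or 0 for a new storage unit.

Storage units with room: storage unit 1 (33 ft³), storage unit 3 (26 ft³).
Tightest fit is storage unit 3 with 26 ft³ free.

3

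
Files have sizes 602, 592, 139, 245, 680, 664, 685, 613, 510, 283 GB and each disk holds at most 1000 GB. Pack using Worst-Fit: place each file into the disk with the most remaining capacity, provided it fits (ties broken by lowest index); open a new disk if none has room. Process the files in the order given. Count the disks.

Put 602 GB in disk 1; 398 GB remain.
Put 592 GB in disk 2; 408 GB remain.
Put 139 GB in disk 2; 269 GB remain.
Put 245 GB in disk 1; 153 GB remain.
Put 680 GB in disk 3; 320 GB remain.
Put 664 GB in disk 4; 336 GB remain.
Put 685 GB in disk 5; 315 GB remain.
Put 613 GB in disk 6; 387 GB remain.
Put 510 GB in disk 7; 490 GB remain.
Put 283 GB in disk 7; 207 GB remain.

7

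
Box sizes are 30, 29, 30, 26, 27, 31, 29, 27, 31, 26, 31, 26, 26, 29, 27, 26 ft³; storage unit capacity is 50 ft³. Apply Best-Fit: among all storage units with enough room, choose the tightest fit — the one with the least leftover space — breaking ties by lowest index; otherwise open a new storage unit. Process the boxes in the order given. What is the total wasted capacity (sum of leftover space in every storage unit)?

Put 30 ft³ in storage unit 1; 20 ft³ remain.
Put 29 ft³ in storage unit 2; 21 ft³ remain.
Put 30 ft³ in storage unit 3; 20 ft³ remain.
Put 26 ft³ in storage unit 4; 24 ft³ remain.
Put 27 ft³ in storage unit 5; 23 ft³ remain.
Put 31 ft³ in storage unit 6; 19 ft³ remain.
Put 29 ft³ in storage unit 7; 21 ft³ remain.
Put 27 ft³ in storage unit 8; 23 ft³ remain.
Put 31 ft³ in storage unit 9; 19 ft³ remain.
Put 26 ft³ in storage unit 10; 24 ft³ remain.
Put 31 ft³ in storage unit 11; 19 ft³ remain.
Put 26 ft³ in storage unit 12; 24 ft³ remain.
Put 26 ft³ in storage unit 13; 24 ft³ remain.
Put 29 ft³ in storage unit 14; 21 ft³ remain.
Put 27 ft³ in storage unit 15; 23 ft³ remain.
Put 26 ft³ in storage unit 16; 24 ft³ remain.
16 storage units × 50 ft³ = 800 ft³; used 451 ft³; unused 349 ft³.

349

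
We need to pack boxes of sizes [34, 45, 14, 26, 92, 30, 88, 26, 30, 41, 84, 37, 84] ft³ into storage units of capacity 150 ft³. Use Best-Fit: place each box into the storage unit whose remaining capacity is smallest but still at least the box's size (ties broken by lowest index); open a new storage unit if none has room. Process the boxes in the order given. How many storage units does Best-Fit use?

storage unit 1: place 34 ft³, 116 ft³ left
storage unit 1: place 45 ft³, 71 ft³ left
storage unit 1: place 14 ft³, 57 ft³ left
storage unit 1: place 26 ft³, 31 ft³ left
storage unit 2: place 92 ft³, 58 ft³ left
storage unit 1: place 30 ft³, 1 ft³ left
storage unit 3: place 88 ft³, 62 ft³ left
storage unit 2: place 26 ft³, 32 ft³ left
storage unit 2: place 30 ft³, 2 ft³ left
storage unit 3: place 41 ft³, 21 ft³ left
storage unit 4: place 84 ft³, 66 ft³ left
storage unit 4: place 37 ft³, 29 ft³ left
storage unit 5: place 84 ft³, 66 ft³ left

5 storage units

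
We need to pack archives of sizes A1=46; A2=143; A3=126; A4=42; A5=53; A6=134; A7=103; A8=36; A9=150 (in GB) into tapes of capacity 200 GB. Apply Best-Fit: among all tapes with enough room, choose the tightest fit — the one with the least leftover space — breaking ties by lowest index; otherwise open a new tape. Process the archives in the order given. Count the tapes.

tape 1: place A1 (46 GB), 154 GB left
tape 1: place A2 (143 GB), 11 GB left
tape 2: place A3 (126 GB), 74 GB left
tape 2: place A4 (42 GB), 32 GB left
tape 3: place A5 (53 GB), 147 GB left
tape 3: place A6 (134 GB), 13 GB left
tape 4: place A7 (103 GB), 97 GB left
tape 4: place A8 (36 GB), 61 GB left
tape 5: place A9 (150 GB), 50 GB left
Final tapes: [46,143] [126,42] [53,134] [103,36] [150].

5 tapes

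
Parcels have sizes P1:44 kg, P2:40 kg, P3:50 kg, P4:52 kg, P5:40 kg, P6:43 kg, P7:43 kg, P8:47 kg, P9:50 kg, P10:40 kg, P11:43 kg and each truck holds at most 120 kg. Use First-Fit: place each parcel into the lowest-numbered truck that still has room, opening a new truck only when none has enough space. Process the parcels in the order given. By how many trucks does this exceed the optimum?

1

First-Fit: [44,40] [50,52] [40,43] [43,47] [50,40] [43] → 6 trucks.
Total size 492 kg; any packing needs at least ⌈492/120⌉ = 5 trucks.
An optimal packing achieves that bound: [52,50] [50,47] [44,43] [43,43] [40,40,40] → 5 trucks.
Excess: 6 − 5 = 1.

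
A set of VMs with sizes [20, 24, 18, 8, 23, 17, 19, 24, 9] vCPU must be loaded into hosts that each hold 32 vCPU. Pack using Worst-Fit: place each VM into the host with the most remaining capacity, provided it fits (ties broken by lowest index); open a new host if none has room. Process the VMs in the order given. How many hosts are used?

Put 20 vCPU in host 1; 12 vCPU remain.
Put 24 vCPU in host 2; 8 vCPU remain.
Put 18 vCPU in host 3; 14 vCPU remain.
Put 8 vCPU in host 3; 6 vCPU remain.
Put 23 vCPU in host 4; 9 vCPU remain.
Put 17 vCPU in host 5; 15 vCPU remain.
Put 19 vCPU in host 6; 13 vCPU remain.
Put 24 vCPU in host 7; 8 vCPU remain.
Put 9 vCPU in host 5; 6 vCPU remain.

7 hosts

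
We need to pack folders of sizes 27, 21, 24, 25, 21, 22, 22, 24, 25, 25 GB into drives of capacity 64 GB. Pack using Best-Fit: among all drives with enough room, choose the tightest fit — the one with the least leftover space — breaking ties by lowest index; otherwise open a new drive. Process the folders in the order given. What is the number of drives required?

drive 1: place 27 GB, 37 GB left
drive 1: place 21 GB, 16 GB left
drive 2: place 24 GB, 40 GB left
drive 2: place 25 GB, 15 GB left
drive 3: place 21 GB, 43 GB left
drive 3: place 22 GB, 21 GB left
drive 4: place 22 GB, 42 GB left
drive 4: place 24 GB, 18 GB left
drive 5: place 25 GB, 39 GB left
drive 5: place 25 GB, 14 GB left

5 drives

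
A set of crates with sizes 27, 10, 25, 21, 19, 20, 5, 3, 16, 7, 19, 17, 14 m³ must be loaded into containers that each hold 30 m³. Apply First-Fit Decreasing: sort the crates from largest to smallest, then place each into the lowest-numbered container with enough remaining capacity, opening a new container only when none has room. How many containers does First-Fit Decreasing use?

Sorted descending: 27, 25, 21, 20, 19, 19, 17, 16, 14, 10, 7, 5, 3.
Put 27 m³ in container 1; 3 m³ remain.
Put 25 m³ in container 2; 5 m³ remain.
Put 21 m³ in container 3; 9 m³ remain.
Put 20 m³ in container 4; 10 m³ remain.
Put 19 m³ in container 5; 11 m³ remain.
Put 19 m³ in container 6; 11 m³ remain.
Put 17 m³ in container 7; 13 m³ remain.
Put 16 m³ in container 8; 14 m³ remain.
Put 14 m³ in container 8; 0 m³ remain.
Put 10 m³ in container 4; 0 m³ remain.
Put 7 m³ in container 3; 2 m³ remain.
Put 5 m³ in container 2; 0 m³ remain.
Put 3 m³ in container 1; 0 m³ remain.
Final containers: [27,3] [25,5] [21,7] [20,10] [19] [19] [17] [16,14].

8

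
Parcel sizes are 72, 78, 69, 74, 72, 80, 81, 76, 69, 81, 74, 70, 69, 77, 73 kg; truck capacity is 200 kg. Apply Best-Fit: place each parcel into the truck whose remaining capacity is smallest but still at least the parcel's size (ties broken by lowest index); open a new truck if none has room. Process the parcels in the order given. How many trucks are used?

8 trucks

72 kg → truck 1 (remaining 128 kg)
78 kg → truck 1 (remaining 50 kg)
69 kg → truck 2 (remaining 131 kg)
74 kg → truck 2 (remaining 57 kg)
72 kg → truck 3 (remaining 128 kg)
80 kg → truck 3 (remaining 48 kg)
81 kg → truck 4 (remaining 119 kg)
76 kg → truck 4 (remaining 43 kg)
69 kg → truck 5 (remaining 131 kg)
81 kg → truck 5 (remaining 50 kg)
74 kg → truck 6 (remaining 126 kg)
70 kg → truck 6 (remaining 56 kg)
69 kg → truck 7 (remaining 131 kg)
77 kg → truck 7 (remaining 54 kg)
73 kg → truck 8 (remaining 127 kg)
Final trucks: [72,78] [69,74] [72,80] [81,76] [69,81] [74,70] [69,77] [73].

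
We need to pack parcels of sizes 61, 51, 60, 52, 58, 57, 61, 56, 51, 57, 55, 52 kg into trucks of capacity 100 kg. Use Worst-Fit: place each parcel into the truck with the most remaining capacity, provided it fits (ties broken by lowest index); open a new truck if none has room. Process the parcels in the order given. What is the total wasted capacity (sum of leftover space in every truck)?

61 kg → truck 1 (remaining 39 kg)
51 kg → truck 2 (remaining 49 kg)
60 kg → truck 3 (remaining 40 kg)
52 kg → truck 4 (remaining 48 kg)
58 kg → truck 5 (remaining 42 kg)
57 kg → truck 6 (remaining 43 kg)
61 kg → truck 7 (remaining 39 kg)
56 kg → truck 8 (remaining 44 kg)
51 kg → truck 9 (remaining 49 kg)
57 kg → truck 10 (remaining 43 kg)
55 kg → truck 11 (remaining 45 kg)
52 kg → truck 12 (remaining 48 kg)
12 trucks × 100 kg = 1200 kg; used 671 kg; unused 529 kg.

529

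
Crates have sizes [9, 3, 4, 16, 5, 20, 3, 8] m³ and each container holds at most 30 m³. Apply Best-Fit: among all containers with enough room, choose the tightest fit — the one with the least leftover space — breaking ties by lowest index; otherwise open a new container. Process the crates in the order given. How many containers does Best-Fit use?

3

container 1: place 9 m³, 21 m³ left
container 1: place 3 m³, 18 m³ left
container 1: place 4 m³, 14 m³ left
container 2: place 16 m³, 14 m³ left
container 1: place 5 m³, 9 m³ left
container 3: place 20 m³, 10 m³ left
container 1: place 3 m³, 6 m³ left
container 3: place 8 m³, 2 m³ left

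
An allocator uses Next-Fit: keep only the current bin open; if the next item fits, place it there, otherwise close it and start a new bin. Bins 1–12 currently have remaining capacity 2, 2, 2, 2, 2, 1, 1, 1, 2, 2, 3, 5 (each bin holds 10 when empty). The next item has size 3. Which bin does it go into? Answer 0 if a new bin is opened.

Next-Fit only looks at bin 12, which has 5 free.
3 fits there.

12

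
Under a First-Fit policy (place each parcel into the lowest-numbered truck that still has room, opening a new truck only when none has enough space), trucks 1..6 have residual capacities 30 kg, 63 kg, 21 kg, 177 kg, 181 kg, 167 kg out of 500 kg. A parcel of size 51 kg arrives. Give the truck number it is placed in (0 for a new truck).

Trucks with room: truck 2 (63 kg), truck 4 (177 kg), truck 5 (181 kg), truck 6 (167 kg).
The first with room is truck 2.

2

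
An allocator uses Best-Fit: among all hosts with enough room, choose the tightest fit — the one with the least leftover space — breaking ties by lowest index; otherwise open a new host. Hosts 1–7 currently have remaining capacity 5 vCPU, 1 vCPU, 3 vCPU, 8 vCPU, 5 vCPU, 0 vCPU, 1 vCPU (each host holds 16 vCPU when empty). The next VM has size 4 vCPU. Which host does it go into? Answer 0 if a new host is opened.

1

Hosts with room: host 1 (5 vCPU), host 4 (8 vCPU), host 5 (5 vCPU).
Tightest fit is host 1 with 5 vCPU free.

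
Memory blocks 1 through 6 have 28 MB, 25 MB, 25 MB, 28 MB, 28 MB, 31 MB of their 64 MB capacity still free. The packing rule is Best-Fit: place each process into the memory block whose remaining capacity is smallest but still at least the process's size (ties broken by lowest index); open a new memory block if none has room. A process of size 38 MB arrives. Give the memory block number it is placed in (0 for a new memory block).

No memory block has ≥ 38 MB free, so a new memory block is opened.

0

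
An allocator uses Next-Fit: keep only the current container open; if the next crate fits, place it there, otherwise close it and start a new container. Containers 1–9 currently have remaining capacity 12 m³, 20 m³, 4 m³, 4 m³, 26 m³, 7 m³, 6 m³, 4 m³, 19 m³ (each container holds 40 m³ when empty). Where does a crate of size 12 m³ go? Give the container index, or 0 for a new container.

9

Next-Fit only looks at container 9, which has 19 m³ free.
12 m³ fits there.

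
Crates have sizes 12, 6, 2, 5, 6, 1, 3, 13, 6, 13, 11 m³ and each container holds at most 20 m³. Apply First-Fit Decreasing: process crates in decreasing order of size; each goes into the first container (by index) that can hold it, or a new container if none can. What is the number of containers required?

4

Sorted descending: 13, 13, 12, 11, 6, 6, 6, 5, 3, 2, 1.
13 m³ → container 1 (remaining 7 m³)
13 m³ → container 2 (remaining 7 m³)
12 m³ → container 3 (remaining 8 m³)
11 m³ → container 4 (remaining 9 m³)
6 m³ → container 1 (remaining 1 m³)
6 m³ → container 2 (remaining 1 m³)
6 m³ → container 3 (remaining 2 m³)
5 m³ → container 4 (remaining 4 m³)
3 m³ → container 4 (remaining 1 m³)
2 m³ → container 3 (remaining 0 m³)
1 m³ → container 1 (remaining 0 m³)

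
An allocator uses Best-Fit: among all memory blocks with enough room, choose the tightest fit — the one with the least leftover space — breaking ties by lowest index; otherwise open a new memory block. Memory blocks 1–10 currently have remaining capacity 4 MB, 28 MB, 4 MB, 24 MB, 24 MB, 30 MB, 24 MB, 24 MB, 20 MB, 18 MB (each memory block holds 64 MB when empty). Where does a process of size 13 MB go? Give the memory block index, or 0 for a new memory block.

10

Memory blocks with room: memory block 2 (28 MB), memory block 4 (24 MB), memory block 5 (24 MB), memory block 6 (30 MB), memory block 7 (24 MB), memory block 8 (24 MB), memory block 9 (20 MB), memory block 10 (18 MB).
Tightest fit is memory block 10 with 18 MB free.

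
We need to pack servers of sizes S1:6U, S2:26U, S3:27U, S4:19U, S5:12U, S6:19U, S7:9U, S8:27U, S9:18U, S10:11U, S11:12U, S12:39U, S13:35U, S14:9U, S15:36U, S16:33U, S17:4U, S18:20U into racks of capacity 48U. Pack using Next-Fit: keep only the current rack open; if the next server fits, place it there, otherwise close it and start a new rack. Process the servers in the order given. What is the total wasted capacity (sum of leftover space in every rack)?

118

S1 (6U) → rack 1 (remaining 42U)
S2 (26U) → rack 1 (remaining 16U)
S3 (27U) → rack 2 (remaining 21U)
S4 (19U) → rack 2 (remaining 2U)
S5 (12U) → rack 3 (remaining 36U)
S6 (19U) → rack 3 (remaining 17U)
S7 (9U) → rack 3 (remaining 8U)
S8 (27U) → rack 4 (remaining 21U)
S9 (18U) → rack 4 (remaining 3U)
S10 (11U) → rack 5 (remaining 37U)
S11 (12U) → rack 5 (remaining 25U)
S12 (39U) → rack 6 (remaining 9U)
S13 (35U) → rack 7 (remaining 13U)
S14 (9U) → rack 7 (remaining 4U)
S15 (36U) → rack 8 (remaining 12U)
S16 (33U) → rack 9 (remaining 15U)
S17 (4U) → rack 9 (remaining 11U)
S18 (20U) → rack 10 (remaining 28U)
10 racks × 48U = 480U; used 362U; unused 118U.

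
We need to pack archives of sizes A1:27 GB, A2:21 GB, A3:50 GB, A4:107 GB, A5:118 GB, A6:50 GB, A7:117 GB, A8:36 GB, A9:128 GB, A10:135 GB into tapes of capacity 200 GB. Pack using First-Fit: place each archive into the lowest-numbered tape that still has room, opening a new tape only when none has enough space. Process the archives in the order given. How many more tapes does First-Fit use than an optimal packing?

1

First-Fit: [27,21,50,50,36] [107] [118] [117] [128] [135] → 6 tapes.
5 archives exceed 100 GB (half the capacity), and no two of those can share a tape, so at least 5 tapes are needed.
An optimal packing achieves that bound: [135,50] [128,50,21] [118,36,27] [117] [107] → 5 tapes.
Excess: 6 − 5 = 1.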